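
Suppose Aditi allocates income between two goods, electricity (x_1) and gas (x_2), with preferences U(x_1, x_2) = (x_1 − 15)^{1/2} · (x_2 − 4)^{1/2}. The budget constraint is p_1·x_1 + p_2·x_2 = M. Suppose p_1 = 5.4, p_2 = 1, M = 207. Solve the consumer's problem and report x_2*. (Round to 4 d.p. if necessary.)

Substituting into the budget: x_1* = 15 + 0.5·(M − 15·p_1 − 4·p_2)/p_1, and x_2* = 4 + 0.5·(…)/p_2.
Discretionary income = 207 − 15·5.4 − 4·1 = 122; x_2* = 4 + 0.5·122/1 = 65.

x_2* = 65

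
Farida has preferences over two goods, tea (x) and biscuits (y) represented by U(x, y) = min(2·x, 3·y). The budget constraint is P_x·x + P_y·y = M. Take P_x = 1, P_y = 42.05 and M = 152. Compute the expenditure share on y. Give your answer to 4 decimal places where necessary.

share on y = 0.9656

Here 3·1 + 2·42.05 = 87.1, giving x* = 5.2354 and y* = 3.4902.
Expenditure on y: 42.05·3.4902 = 146.7646; share = 0.9656.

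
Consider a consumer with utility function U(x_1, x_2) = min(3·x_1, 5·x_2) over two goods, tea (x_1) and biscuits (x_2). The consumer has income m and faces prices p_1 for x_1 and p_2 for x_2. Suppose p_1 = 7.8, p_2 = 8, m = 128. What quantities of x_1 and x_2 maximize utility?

x_1* = 10.1587, x_2* = 6.0952

Leontief preferences: the optimum is at the kink where x_1/5 = x_2/3, i.e. x_2 = (3/5)·x_1.
Budget: p_1·x_1 + p_2·(3/5)·x_1 = m, so (5·p_1 + 3·p_2)·x_1 = 5·m.
Demand: x_1*(p_1,p_2,m) = 5·m/(5·p_1 + 3·p_2), x_2* = 3·m/(5·p_1 + 3·p_2).
Here 5·7.8 + 3·8 = 63, giving x_1* = 10.1587 and x_2* = 6.0952.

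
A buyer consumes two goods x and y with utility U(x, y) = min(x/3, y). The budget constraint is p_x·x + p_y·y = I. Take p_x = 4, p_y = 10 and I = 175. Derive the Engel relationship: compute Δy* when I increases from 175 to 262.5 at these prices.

With perfect complements, no substitution: consume in ratio x:y = 3:1.
Budget: p_x·x + p_y·(1/3)·x = I, so (3·p_x + p_y)·x = 3·I.
Demand: x*(p_x,p_y,I) = 3·I/(3·p_x + p_y), y* = I/(3·p_x + p_y).
Here 3·4 + 10 = 22, giving y* = 7.9545.
At I' = 262.5: y* = 11.9318. Change: 11.9318 − 7.9545 = 3.9773.

Δy* = 3.9773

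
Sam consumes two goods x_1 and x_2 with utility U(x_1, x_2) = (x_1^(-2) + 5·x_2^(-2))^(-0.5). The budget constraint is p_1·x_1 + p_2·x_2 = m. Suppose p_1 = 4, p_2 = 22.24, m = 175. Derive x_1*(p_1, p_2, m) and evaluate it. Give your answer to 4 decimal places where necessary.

x_1* = 6.8717

MRS = MU_x_1/MU_x_2 = (1/5)·(x_2/x_1)^(3). Set equal to p_1/p_2.
Hence x_2/x_1 = (5·p_1/p_2)^(1/(3)), i.e. raised to the 1/3 power.
With the ratio pinned down, the budget gives x_1* = m/(p_1 + p_2·(x_2/x_1)) and x_2* = (x_2/x_1)·x_1*.
Numerically x_2/x_1 = 0.965232, so x_1* = 175/(4 + 22.24·0.965232) = 6.8717.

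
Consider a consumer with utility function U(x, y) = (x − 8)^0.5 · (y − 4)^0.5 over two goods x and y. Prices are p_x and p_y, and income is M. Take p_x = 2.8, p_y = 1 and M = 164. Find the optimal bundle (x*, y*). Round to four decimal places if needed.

MRS = (y−4)/(x−8). Tangency with p_x/p_y gives y−4 = (p_x/p_y)·(x−8).
Substituting into the budget: x* = 8 + 0.5·(M − 8·p_x − 4·p_y)/p_x, and y* = 4 + 0.5·(…)/p_y.
Discretionary income = 164 − 8·2.8 − 4·1 = 137.6; x* = 8 + 0.5·137.6/2.8 = 32.5714; y* = 4 + 0.5·137.6/1 = 72.8.

x* = 32.5714, y* = 72.8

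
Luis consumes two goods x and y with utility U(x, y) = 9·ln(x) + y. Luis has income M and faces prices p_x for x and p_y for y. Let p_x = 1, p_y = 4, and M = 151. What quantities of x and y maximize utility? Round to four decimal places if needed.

x* = 36, y* = 28.75

Set MRS = p_x/p_y: (9/x)/1 = p_x/p_y.
So x*(p_x,p_y) = 9·p_y/p_x, independent of income; and y* = (M − 9·p_y)/p_y.
At the given prices: x* = 9·4/1 = 36, and y* = 28.75.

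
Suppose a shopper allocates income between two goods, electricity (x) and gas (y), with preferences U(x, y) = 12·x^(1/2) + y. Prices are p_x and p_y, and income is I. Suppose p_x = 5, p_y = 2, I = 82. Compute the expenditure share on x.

Set MRS = p_x/p_y: 6·x^(−1/2) = p_x/p_y.
Solve: √x = 6·p_y/p_x, so x*(p_x,p_y) = (6·p_y/p_x)², and y* = (I − p_x·x*)/p_y.
Plugging in: x* = (6·2/5)² = 5.76, y* = 26.6.
Expenditure on x: 5·5.76 = 28.8; share = 0.3512.

share on x = 0.3512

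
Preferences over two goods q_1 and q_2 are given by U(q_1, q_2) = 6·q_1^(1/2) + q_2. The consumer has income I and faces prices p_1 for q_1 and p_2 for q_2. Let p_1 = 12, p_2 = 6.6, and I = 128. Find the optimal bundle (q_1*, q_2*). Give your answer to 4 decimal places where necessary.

MU_q_1 = 3/√q_1, MU_q_2 = 1. Tangency: 3/√q_1 = p_1/p_2.
Thus q_1* = (3·p_2/p_1)² — independent of I — with the rest of income spent on q_2.
Plugging in: q_1* = (3·6.6/12)² = 2.7225, q_2* = 14.4439.

q_1* = 2.7225, q_2* = 14.4439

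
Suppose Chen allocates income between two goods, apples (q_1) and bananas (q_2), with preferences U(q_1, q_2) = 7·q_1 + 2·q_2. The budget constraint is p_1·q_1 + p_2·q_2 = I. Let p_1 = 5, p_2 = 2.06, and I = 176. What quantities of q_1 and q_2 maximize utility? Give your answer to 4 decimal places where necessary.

Linear utility — the consumer picks whichever good has higher MU/price: 7/5 = 1.4 vs 2/2.06 = 0.9709.
q_1 gives more utility per dollar, so spend all income on q_1: q_1* = I/p_1, q_2* = 0.
Numerically: q_1* = 35.2, q_2* = 0.

q_1* = 35.2, q_2* = 0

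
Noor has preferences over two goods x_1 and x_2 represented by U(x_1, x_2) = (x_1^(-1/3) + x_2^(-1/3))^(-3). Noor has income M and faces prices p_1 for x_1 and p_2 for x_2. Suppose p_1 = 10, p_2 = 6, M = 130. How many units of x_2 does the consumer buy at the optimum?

x_2* = 10.1425

Numerically x_2/x_1 = 1.466853, so x_1* = 130/(10 + 6·1.466853) = 6.9145 and x_2* = 1.466853·6.9145 = 10.1425.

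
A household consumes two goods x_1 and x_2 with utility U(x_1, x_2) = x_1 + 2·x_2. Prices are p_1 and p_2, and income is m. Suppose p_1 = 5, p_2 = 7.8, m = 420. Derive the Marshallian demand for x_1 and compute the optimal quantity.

Perfect substitutes: compare marginal utility per dollar. 1/p_1 vs 2/p_2 → 0.2 vs 0.2564.
x_2 gives more utility per dollar, so spend all income on x_2: x_2* = m/p_2, x_1* = 0.
Numerically: x_1* = 0, x_2* = 53.8462.

x_1* = 0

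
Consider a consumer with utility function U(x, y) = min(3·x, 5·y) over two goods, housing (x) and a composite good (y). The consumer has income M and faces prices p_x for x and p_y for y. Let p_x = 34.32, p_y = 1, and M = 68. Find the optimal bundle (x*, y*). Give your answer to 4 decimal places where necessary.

x* = 1.9473, y* = 1.1684

Leontief preferences: the optimum is at the kink where x/5 = y/3, i.e. y = (3/5)·x.
Budget: p_x·x + p_y·(3/5)·x = M, so (5·p_x + 3·p_y)·x = 5·M.
Demand: x*(p_x,p_y,M) = 5·M/(5·p_x + 3·p_y), y* = 3·M/(5·p_x + 3·p_y).
Here 5·34.32 + 3·1 = 174.6, giving x* = 1.9473 and y* = 1.1684.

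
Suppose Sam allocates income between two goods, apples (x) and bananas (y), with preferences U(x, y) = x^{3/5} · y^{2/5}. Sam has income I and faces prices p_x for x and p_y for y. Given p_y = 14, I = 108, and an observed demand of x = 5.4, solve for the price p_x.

The MRS is (3/2)·y/x. Set MRS = p_x/p_y.
Rearranging, p_y·y = (2/3)·p_x·x. Substituting into the budget gives p_x·x·(1 + (2/3)) = I.
Demand: x*(p_x,p_y,I) = 0.6·I/p_x and y* = 0.4·I/p_y.
Set x* = 5.4 in the demand function and solve for p_x: p_x = 12.

p_x = 12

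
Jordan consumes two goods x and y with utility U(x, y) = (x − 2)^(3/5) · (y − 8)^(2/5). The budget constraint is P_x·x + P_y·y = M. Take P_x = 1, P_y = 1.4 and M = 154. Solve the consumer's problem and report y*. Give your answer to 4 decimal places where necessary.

This is Cobb-Douglas in (x−2, y−8): tangency gives 0.6·P_y·(y−8) = 0.4·P_x·(x−2).
Substituting into the budget: x* = 2 + 0.6·(M − 2·P_x − 8·P_y)/P_x, and y* = 8 + 0.4·(…)/P_y.
Discretionary income = 154 − 2·1 − 8·1.4 = 140.8; y* = 8 + 0.4·140.8/1.4 = 48.2286.

y* = 48.2286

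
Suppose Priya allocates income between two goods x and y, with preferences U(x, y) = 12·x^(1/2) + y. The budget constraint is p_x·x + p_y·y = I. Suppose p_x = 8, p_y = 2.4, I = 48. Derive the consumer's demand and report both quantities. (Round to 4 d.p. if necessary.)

Thus x* = (6·p_y/p_x)² — independent of I — with the rest of income spent on y.
Plugging in: x* = (6·2.4/8)² = 3.24, y* = 9.2.

x* = 3.24, y* = 9.2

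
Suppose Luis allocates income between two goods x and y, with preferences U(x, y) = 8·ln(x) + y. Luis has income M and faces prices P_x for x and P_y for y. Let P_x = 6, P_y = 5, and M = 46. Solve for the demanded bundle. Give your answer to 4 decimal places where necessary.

Set MRS = P_x/P_y: (8/x)/1 = P_x/P_y.
So x*(P_x,P_y) = 8·P_y/P_x, independent of income; and y* = (M − 8·P_y)/P_y.
At the given prices: x* = 8·5/6 = 6.6667, and y* = 1.2.

x* = 6.6667, y* = 1.2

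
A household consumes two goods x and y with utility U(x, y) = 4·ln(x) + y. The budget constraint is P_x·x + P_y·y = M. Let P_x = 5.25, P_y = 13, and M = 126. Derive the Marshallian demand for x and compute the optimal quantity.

x* = 9.9048

Set MRS = P_x/P_y: (4/x)/1 = P_x/P_y.
So x*(P_x,P_y) = 4·P_y/P_x, independent of income; and y* = (M − 4·P_y)/P_y.
At the given prices: x* = 4·13/5.25 = 9.9048.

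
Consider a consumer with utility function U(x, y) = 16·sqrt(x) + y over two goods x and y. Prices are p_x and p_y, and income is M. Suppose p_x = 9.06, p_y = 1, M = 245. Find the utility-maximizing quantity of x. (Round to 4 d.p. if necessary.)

x* = 0.7797

Utility is quasi-linear in y; the FOC for x is 8/√x = p_x/p_y.
Solve: √x = 8·p_y/p_x, so x*(p_x,p_y) = (8·p_y/p_x)², and y* = (M − p_x·x*)/p_y.
Plugging in: x* = (8·1/9.06)² = 0.7797.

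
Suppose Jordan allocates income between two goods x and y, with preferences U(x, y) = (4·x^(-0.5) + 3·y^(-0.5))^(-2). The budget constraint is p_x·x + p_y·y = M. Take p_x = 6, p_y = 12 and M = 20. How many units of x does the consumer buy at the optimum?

x* = 1.634

Numerically y/x = 0.520021, so x* = 20/(6 + 12·0.520021) = 1.634.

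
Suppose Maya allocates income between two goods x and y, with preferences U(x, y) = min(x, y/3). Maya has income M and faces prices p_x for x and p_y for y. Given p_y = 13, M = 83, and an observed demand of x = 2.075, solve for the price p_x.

With perfect complements, no substitution: consume in ratio x:y = 1:3.
Budget: p_x·x + p_y·3·x = M, so (p_x + 3·p_y)·x = M.
Demand: x*(p_x,p_y,M) = M/(p_x + 3·p_y), y* = 3·M/(p_x + 3·p_y).
Set x* = 2.075 in the demand function and solve for p_x: p_x = 1.

p_x = 1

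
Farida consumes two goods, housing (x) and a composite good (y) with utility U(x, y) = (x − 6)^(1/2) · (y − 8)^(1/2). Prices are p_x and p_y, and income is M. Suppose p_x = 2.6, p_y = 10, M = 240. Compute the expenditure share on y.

MRS = (y−8)/(x−6). Tangency with p_x/p_y gives y−8 = (p_x/p_y)·(x−6).
After buying the subsistence bundle (6, 8), a share 0.5 of the remaining income goes to x: x* = 6 + 0.5·(M − 6p_x − 8p_y)/p_x.
Discretionary income = 240 − 6·2.6 − 8·10 = 144.4; x* = 6 + 0.5·144.4/2.6 = 33.7692; y* = 8 + 0.5·144.4/10 = 15.22.
Expenditure on y: 10·15.22 = 152.2; share = 0.6342.

share on y = 0.6342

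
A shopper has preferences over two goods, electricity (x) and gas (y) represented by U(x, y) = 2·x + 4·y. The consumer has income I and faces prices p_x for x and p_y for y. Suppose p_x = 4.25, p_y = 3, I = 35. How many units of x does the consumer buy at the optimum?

Linear utility — the consumer picks whichever good has higher MU/price: 2/4.25 = 0.4706 vs 4/3 = 1.3333.
y gives more utility per dollar, so spend all income on y: y* = I/p_y, x* = 0.
Numerically: x* = 0, y* = 11.6667.

x* = 0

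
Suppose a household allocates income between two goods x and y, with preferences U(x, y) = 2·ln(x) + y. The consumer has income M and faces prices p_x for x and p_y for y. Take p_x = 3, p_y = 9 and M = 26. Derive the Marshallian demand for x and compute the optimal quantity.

So x*(p_x,p_y) = 2·p_y/p_x, independent of income; and y* = (M − 2·p_y)/p_y.
At the given prices: x* = 2·9/3 = 6.

x* = 6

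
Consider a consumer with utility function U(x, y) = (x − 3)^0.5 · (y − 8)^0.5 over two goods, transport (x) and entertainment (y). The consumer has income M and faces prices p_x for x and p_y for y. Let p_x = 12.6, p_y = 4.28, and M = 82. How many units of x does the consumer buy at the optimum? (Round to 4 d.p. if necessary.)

x* = 3.3952

Let x' = x−3, y' = y−8. MRS = y'/x' = p_x/p_y.
Substituting into the budget: x* = 3 + 0.5·(M − 3·p_x − 8·p_y)/p_x, and y* = 8 + 0.5·(…)/p_y.
Discretionary income = 82 − 3·12.6 − 8·4.28 = 9.96; x* = 3 + 0.5·9.96/12.6 = 3.3952.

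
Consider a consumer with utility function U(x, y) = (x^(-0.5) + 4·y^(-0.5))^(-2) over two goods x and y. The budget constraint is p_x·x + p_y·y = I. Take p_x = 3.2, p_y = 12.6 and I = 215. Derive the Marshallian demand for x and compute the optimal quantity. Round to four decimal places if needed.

x* = 13.494

From the CES first-order condition, (1/4)·(y/x)^(1.5) = p_x/p_y.
Hence y/x = (4·p_x/p_y)^(1/(1.5)), i.e. raised to the 2/3 power.
With the ratio pinned down, the budget gives x* = I/(p_x + p_y·(y/x)) and y* = (y/x)·x*.
Numerically y/x = 1.010554, so x* = 215/(3.2 + 12.6·1.010554) = 13.494.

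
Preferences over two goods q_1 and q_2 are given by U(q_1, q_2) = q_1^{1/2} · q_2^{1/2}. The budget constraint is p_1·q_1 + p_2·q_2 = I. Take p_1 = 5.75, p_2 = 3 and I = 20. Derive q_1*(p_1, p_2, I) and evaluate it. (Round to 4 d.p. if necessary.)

Tangency: MRS = q_2/q_1 = p_1/p_2.
Rearranging, p_2·q_2 = p_1·q_1. Substituting into the budget gives p_1·q_1·(1 + 1) = I.
Demand: q_1*(p_1,p_2,I) = 0.5·I/p_1 and q_2* = 0.5·I/p_2.
At p_1=5.75, p_2=3, I=20: q_1* = 0.5·20/5.75 = 1.7391.

q_1* = 1.7391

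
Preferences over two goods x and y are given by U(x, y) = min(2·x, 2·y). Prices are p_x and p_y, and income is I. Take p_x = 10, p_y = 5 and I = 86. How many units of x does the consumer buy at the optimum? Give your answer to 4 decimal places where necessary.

Here 2·10 + 2·5 = 30, giving x* = 5.7333.

x* = 5.7333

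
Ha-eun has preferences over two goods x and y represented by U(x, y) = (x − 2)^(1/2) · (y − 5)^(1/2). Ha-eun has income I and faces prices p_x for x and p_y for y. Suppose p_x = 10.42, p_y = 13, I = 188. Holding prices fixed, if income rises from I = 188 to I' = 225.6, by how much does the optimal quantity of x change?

This is Cobb-Douglas in (x−2, y−5): tangency gives 0.5·p_y·(y−5) = 0.5·p_x·(x−2).
Substituting into the budget: x* = 2 + 0.5·(I − 2·p_x − 5·p_y)/p_x, and y* = 5 + 0.5·(…)/p_y.
Discretionary income = 188 − 2·10.42 − 5·13 = 102.16; x* = 2 + 0.5·102.16/10.42 = 6.9021.
At I' = 225.6: x* = 8.7063. Change: 8.7063 − 6.9021 = 1.8042.

Δx* = 1.8042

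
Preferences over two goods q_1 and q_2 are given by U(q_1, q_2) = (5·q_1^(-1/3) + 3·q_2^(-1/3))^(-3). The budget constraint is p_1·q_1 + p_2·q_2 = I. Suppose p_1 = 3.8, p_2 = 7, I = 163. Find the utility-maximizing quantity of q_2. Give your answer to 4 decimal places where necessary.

From the CES first-order condition, (5/3)·(q_2/q_1)^(4/3) = p_1/p_2.
Solve for the ratio: q_2/q_1 = [(3/5)·p_1/p_2]^(0.75).
Substitute q_2 = (q_2/q_1)·q_1 into the budget: q_1* = I/(p_1 + p_2·(q_2/q_1)).
Numerically q_2/q_1 = 0.431149, so q_1* = 163/(3.8 + 7·0.431149) = 23.9071 and q_2* = 0.431149·23.9071 = 10.3075.

q_2* = 10.3075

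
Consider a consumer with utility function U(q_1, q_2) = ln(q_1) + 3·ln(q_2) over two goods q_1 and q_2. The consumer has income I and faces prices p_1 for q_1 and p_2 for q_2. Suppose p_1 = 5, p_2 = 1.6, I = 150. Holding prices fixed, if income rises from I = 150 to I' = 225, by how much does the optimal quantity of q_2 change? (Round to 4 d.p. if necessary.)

MU_q_1/MU_q_2 = (q_2)/(3·q_1); tangency sets this equal to p_1/p_2.
So p_2·q_2 = 3·p_1·q_1; combined with the budget, a share 0.25 of income goes to q_1.
Demand: q_1*(p_1,p_2,I) = 0.25·I/p_1 and q_2* = 0.75·I/p_2.
At p_1=5, p_2=1.6, I=150: q_2* = 0.75·150/1.6 = 70.3125.
At I' = 225: q_2* = 105.4688. Change: 105.4688 − 70.3125 = 35.1562.

Δq_2* = 35.1562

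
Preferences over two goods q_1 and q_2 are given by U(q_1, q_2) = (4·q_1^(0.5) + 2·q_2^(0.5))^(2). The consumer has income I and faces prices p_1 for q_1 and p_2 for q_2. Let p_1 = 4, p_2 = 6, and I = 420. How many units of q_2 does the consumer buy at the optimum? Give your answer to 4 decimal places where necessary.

q_2* = 10

MRS = MU_q_1/MU_q_2 = 2·(q_2/q_1)^(0.5). Set equal to p_1/p_2.
Solve for the ratio: q_2/q_1 = [(1/2)·p_1/p_2]^(2).
Substitute q_2 = (q_2/q_1)·q_1 into the budget: q_1* = I/(p_1 + p_2·(q_2/q_1)).
Numerically q_2/q_1 = 0.111111, so q_1* = 420/(4 + 6·0.111111) = 90 and q_2* = 0.111111·90 = 10.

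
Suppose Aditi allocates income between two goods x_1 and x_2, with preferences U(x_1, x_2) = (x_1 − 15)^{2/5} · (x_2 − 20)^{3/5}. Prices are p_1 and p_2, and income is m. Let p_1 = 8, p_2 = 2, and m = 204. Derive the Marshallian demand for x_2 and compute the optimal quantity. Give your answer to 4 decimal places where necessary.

x_2* = 33.2

After buying the subsistence bundle (15, 20), a share 0.4 of the remaining income goes to x_1: x_1* = 15 + 0.4·(m − 15p_1 − 20p_2)/p_1.
Discretionary income = 204 − 15·8 − 20·2 = 44; x_2* = 20 + 0.6·44/2 = 33.2.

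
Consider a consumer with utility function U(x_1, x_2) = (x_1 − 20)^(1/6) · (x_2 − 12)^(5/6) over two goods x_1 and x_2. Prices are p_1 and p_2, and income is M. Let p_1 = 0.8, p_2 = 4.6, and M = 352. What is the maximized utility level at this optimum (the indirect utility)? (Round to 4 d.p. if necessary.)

MRS = (1/5)·(x_2−12)/(x_1−20). Tangency with p_1/p_2 gives x_2−12 = 5·(p_1/p_2)·(x_1−20).
Substituting into the budget: x_1* = 20 + 1/6·(M − 20·p_1 − 12·p_2)/p_1, and x_2* = 12 + 5/6·(…)/p_2.
Discretionary income = 352 − 20·0.8 − 12·4.6 = 280.8; x_1* = 20 + 1/6·280.8/0.8 = 78.5; x_2* = 12 + 5/6·280.8/4.6 = 62.8696.
Utility at the optimum: U(78.5, 62.8696) = 52.0684.

V = 52.0684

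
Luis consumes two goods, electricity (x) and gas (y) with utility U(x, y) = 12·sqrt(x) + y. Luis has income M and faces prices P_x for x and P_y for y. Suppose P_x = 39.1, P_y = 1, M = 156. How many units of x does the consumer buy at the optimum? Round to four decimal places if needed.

Utility is quasi-linear in y; the FOC for x is 6/√x = P_x/P_y.
Thus x* = (6·P_y/P_x)² — independent of M — with the rest of income spent on y.
Plugging in: x* = (6·1/39.1)² = 0.0235.

x* = 0.0235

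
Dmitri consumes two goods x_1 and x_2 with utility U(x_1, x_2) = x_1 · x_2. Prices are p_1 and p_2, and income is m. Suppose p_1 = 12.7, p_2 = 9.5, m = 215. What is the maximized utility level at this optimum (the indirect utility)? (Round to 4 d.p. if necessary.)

V = 95.7833

Tangency: MRS = x_2/x_1 = p_1/p_2.
So p_2·x_2 = p_1·x_1; combined with the budget, a share 0.5 of income goes to x_1.
Demand: x_1*(p_1,p_2,m) = 0.5·m/p_1 and x_2* = 0.5·m/p_2.
At p_1=12.7, p_2=9.5, m=215: x_1* = 0.5·215/12.7 = 8.4646, x_2* = 11.3158.
Utility at the optimum: U(8.4646, 11.3158) = 95.7833.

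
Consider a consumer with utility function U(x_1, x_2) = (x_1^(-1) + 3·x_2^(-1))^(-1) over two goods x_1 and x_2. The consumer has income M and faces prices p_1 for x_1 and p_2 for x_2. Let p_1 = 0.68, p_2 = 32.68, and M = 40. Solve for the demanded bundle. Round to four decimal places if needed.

x_1* = 4.5223, x_2* = 1.1299

From the CES first-order condition, (1/3)·(x_2/x_1)^(2) = p_1/p_2.
Solve for the ratio: x_2/x_1 = [3·p_1/p_2]^(0.5).
With the ratio pinned down, the budget gives x_1* = M/(p_1 + p_2·(x_2/x_1)) and x_2* = (x_2/x_1)·x_1*.
Numerically x_2/x_1 = 0.249847, so x_1* = 40/(0.68 + 32.68·0.249847) = 4.5223 and x_2* = 0.249847·4.5223 = 1.1299.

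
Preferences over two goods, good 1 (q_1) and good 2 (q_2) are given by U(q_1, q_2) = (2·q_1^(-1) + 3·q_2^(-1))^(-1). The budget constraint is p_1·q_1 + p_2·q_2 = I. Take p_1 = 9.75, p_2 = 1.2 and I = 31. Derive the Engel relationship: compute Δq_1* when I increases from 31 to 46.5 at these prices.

Δq_1* = 1.112

MU_q_1 ∝ 2·q_1^(-2), MU_q_2 ∝ 3·q_2^(-2), so MRS = (2/3)·(q_2/q_1)^(2) = p_1/p_2.
Hence q_2/q_1 = ((3/2)·p_1/p_2)^(1/(2)), i.e. raised to the 0.5 power.
With the ratio pinned down, the budget gives q_1* = I/(p_1 + p_2·(q_2/q_1)) and q_2* = (q_2/q_1)·q_1*.
Numerically q_2/q_1 = 3.49106, so q_1* = 31/(9.75 + 1.2·3.49106) = 2.2239.
At I' = 46.5: q_1* = 3.3359. Change: 3.3359 − 2.2239 = 1.112.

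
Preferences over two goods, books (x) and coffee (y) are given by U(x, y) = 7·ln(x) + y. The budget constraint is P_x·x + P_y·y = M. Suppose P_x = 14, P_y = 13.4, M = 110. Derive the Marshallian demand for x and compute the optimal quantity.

MU_x = 7/x, MU_y = 1. Tangency: 7/x = P_x/P_y.
So x*(P_x,P_y) = 7·P_y/P_x, independent of income; and y* = (M − 7·P_y)/P_y.
At the given prices: x* = 7·13.4/14 = 6.7.

x* = 6.7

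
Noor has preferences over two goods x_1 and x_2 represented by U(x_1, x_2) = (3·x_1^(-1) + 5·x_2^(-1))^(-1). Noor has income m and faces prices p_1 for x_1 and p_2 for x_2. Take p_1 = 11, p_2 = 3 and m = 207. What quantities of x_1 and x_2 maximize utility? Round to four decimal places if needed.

x_1* = 11.2401, x_2* = 27.7863

MU_x_1 ∝ 3·x_1^(-2), MU_x_2 ∝ 5·x_2^(-2), so MRS = (3/5)·(x_2/x_1)^(2) = p_1/p_2.
Solve for the ratio: x_2/x_1 = [(5/3)·p_1/p_2]^(0.5).
Substitute x_2 = (x_2/x_1)·x_1 into the budget: x_1* = m/(p_1 + p_2·(x_2/x_1)).
Numerically x_2/x_1 = 2.472066, so x_1* = 207/(11 + 3·2.472066) = 11.2401 and x_2* = 2.472066·11.2401 = 27.7863.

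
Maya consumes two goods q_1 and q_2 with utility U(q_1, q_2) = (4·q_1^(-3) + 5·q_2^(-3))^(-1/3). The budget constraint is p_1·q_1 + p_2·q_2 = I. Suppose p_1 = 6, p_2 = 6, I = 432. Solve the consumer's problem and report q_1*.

q_1* = 34.9961

From the CES first-order condition, (4/5)·(q_2/q_1)^(4) = p_1/p_2.
Solve for the ratio: q_2/q_1 = [(5/4)·p_1/p_2]^(0.25).
With the ratio pinned down, the budget gives q_1* = I/(p_1 + p_2·(q_2/q_1)) and q_2* = (q_2/q_1)·q_1*.
Numerically q_2/q_1 = 1.057371, so q_1* = 432/(6 + 6·1.057371) = 34.9961.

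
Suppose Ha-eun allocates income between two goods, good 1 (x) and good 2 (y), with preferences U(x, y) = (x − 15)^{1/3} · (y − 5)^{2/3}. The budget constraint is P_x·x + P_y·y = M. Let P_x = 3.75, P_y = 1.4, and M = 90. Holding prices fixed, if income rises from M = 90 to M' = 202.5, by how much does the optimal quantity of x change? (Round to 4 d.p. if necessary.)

Δx* = 10

This is Cobb-Douglas in (x−15, y−5): tangency gives 1/3·P_y·(y−5) = 2/3·P_x·(x−15).
After buying the subsistence bundle (15, 5), a share 1/3 of the remaining income goes to x: x* = 15 + 1/3·(M − 15P_x − 5P_y)/P_x.
Discretionary income = 90 − 15·3.75 − 5·1.4 = 26.75; x* = 15 + 1/3·26.75/3.75 = 17.3778.
At M' = 202.5: x* = 27.3778. Change: 27.3778 − 17.3778 = 10.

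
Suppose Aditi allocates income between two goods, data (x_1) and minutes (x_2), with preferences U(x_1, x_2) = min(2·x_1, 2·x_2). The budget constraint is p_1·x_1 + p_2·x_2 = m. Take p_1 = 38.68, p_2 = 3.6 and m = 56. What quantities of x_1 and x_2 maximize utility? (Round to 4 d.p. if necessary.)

x_1* = 1.3245, x_2* = 1.3245

Leontief preferences: the optimum is at the kink where x_1/2 = x_2/2, i.e. x_2 = x_1.
Budget: p_1·x_1 + p_2·x_1 = m, so (2·p_1 + 2·p_2)·x_1 = 2·m.
Demand: x_1*(p_1,p_2,m) = 2·m/(2·p_1 + 2·p_2), x_2* = 2·m/(2·p_1 + 2·p_2).
Here 2·38.68 + 2·3.6 = 84.56, giving x_1* = 1.3245 and x_2* = 1.3245.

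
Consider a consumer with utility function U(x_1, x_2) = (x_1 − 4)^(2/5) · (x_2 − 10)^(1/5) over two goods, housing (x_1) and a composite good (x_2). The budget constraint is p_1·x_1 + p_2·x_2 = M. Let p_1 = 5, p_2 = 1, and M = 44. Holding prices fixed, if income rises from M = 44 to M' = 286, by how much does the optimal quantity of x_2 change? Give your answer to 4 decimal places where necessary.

Δx_2* = 80.6667

Let x_1' = x_1−4, x_2' = x_2−10. MRS = 2·x_2'/x_1' = p_1/p_2.
After buying the subsistence bundle (4, 10), a share 2/3 of the remaining income goes to x_1: x_1* = 4 + 2/3·(M − 4p_1 − 10p_2)/p_1.
Discretionary income = 44 − 4·5 − 10·1 = 14; x_2* = 10 + 1/3·14/1 = 14.6667.
At M' = 286: x_2* = 95.3333. Change: 95.3333 − 14.6667 = 80.6667.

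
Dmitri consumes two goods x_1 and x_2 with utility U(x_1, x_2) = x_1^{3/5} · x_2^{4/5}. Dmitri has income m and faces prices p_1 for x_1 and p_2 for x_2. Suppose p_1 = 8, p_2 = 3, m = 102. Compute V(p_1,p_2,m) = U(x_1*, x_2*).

Tangency: MRS = (3/4)·x_2/x_1 = p_1/p_2.
Rearranging, p_2·x_2 = (4/3)·p_1·x_1. Substituting into the budget gives p_1·x_1·(1 + (4/3)) = m.
Demand: x_1*(p_1,p_2,m) = 3/7·m/p_1 and x_2* = 4/7·m/p_2.
At p_1=8, p_2=3, m=102: x_1* = 3/7·102/8 = 5.4643, x_2* = 19.4286.
Utility at the optimum: U(5.4643, 19.4286) = 29.7353.

V = 29.7353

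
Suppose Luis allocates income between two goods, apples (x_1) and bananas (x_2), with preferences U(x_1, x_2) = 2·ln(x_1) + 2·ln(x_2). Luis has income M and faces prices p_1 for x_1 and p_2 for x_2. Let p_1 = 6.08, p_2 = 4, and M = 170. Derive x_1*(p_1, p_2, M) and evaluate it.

x_1* = 13.9803

The MRS is x_2/x_1. Set MRS = p_1/p_2.
So 2·p_2·x_2 = 2·p_1·x_1; combined with the budget, a share 0.5 of income goes to x_1.
Demand: x_1*(p_1,p_2,M) = 0.5·M/p_1 and x_2* = 0.5·M/p_2.
At p_1=6.08, p_2=4, M=170: x_1* = 0.5·170/6.08 = 13.9803.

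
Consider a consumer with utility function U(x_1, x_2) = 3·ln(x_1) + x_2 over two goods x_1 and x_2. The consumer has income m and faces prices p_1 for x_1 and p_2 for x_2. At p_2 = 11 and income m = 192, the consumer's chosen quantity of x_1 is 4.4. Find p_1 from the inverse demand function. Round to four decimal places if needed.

MU_x_1 = 3/x_1, MU_x_2 = 1. Tangency: 3/x_1 = p_1/p_2.
So x_1*(p_1,p_2) = 3·p_2/p_1, independent of income; and x_2* = (m − 3·p_2)/p_2.
Set x_1* = 4.4 in the demand function and solve for p_1: p_1 = 7.5.

p_1 = 7.5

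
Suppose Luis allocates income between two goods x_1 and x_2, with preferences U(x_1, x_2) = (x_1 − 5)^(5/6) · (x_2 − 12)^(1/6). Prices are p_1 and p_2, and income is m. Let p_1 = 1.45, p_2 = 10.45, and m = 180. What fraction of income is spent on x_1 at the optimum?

share on x_1 = 0.2595

Discretionary income = 180 − 5·1.45 − 12·10.45 = 47.35; x_1* = 5 + 5/6·47.35/1.45 = 32.2126; x_2* = 12 + 1/6·47.35/10.45 = 12.7552.
Expenditure on x_1: 1.45·32.2126 = 46.7083; share = 0.2595.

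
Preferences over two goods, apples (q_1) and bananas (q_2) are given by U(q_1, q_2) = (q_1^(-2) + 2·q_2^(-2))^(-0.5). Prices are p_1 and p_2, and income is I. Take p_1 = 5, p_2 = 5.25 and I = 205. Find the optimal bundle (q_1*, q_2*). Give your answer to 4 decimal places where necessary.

q_1* = 17.8139, q_2* = 22.082

MRS = MU_q_1/MU_q_2 = (1/2)·(q_2/q_1)^(3). Set equal to p_1/p_2.
Hence q_2/q_1 = (2·p_1/p_2)^(1/(3)), i.e. raised to the 1/3 power.
With the ratio pinned down, the budget gives q_1* = I/(p_1 + p_2·(q_2/q_1)) and q_2* = (q_2/q_1)·q_1*.
Numerically q_2/q_1 = 1.239596, so q_1* = 205/(5 + 5.25·1.239596) = 17.8139 and q_2* = 1.239596·17.8139 = 22.082.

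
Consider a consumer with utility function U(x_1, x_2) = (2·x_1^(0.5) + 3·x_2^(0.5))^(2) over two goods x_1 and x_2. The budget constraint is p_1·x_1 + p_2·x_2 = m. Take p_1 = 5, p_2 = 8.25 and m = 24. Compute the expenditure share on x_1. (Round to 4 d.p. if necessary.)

MRS = MU_x_1/MU_x_2 = (2/3)·(x_2/x_1)^(0.5). Set equal to p_1/p_2.
Hence x_2/x_1 = ((3/2)·p_1/p_2)^(1/(0.5)), i.e. raised to the 2 power.
Substitute x_2 = (x_2/x_1)·x_1 into the budget: x_1* = m/(p_1 + p_2·(x_2/x_1)).
Numerically x_2/x_1 = 0.826446, so x_1* = 24/(5 + 8.25·0.826446) = 2.0308 and x_2* = 0.826446·2.0308 = 1.6783.
Expenditure on x_1: 5·2.0308 = 10.1538; share = 0.4231.

share on x_1 = 0.4231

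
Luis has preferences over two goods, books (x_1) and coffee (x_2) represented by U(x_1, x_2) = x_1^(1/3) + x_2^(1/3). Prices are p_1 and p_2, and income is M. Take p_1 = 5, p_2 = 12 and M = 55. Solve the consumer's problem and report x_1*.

MU_x_1 ∝ x_1^(-2/3), MU_x_2 ∝ x_2^(-2/3), so MRS = (x_2/x_1)^(2/3) = p_1/p_2.
Solve for the ratio: x_2/x_1 = [p_1/p_2]^(1.5).
Substitute x_2 = (x_2/x_1)·x_1 into the budget: x_1* = M/(p_1 + p_2·(x_2/x_1)).
Numerically x_2/x_1 = 0.268957, so x_1* = 55/(5 + 12·0.268957) = 6.6849.

x_1* = 6.6849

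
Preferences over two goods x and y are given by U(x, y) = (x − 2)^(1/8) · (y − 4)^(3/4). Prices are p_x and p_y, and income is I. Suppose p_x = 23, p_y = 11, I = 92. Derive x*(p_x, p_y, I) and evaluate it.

x* = 2.0124

This is Cobb-Douglas in (x−2, y−4): tangency gives 0.125·p_y·(y−4) = 0.75·p_x·(x−2).
After buying the subsistence bundle (2, 4), a share 1/7 of the remaining income goes to x: x* = 2 + 1/7·(I − 2p_x − 4p_y)/p_x.
Discretionary income = 92 − 2·23 − 4·11 = 2; x* = 2 + 1/7·2/23 = 2.0124.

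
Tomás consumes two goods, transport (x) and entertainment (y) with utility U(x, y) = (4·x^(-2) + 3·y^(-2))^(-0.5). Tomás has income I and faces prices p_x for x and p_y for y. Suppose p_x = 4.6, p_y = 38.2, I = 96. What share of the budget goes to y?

MRS = MU_x/MU_y = (4/3)·(y/x)^(3). Set equal to p_x/p_y.
Hence y/x = ((3/4)·p_x/p_y)^(1/(3)), i.e. raised to the 1/3 power.
With the ratio pinned down, the budget gives x* = I/(p_x + p_y·(y/x)) and y* = (y/x)·x*.
Numerically y/x = 0.448661, so x* = 96/(4.6 + 38.2·0.448661) = 4.4161 and y* = 0.448661·4.4161 = 1.9813.
Expenditure on y: 38.2·1.9813 = 75.6861; share = 0.7884.

share on y = 0.7884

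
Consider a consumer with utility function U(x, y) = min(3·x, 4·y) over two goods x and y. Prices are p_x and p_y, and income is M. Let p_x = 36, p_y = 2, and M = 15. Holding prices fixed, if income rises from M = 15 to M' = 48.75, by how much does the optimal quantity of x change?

Leontief preferences: the optimum is at the kink where x/4 = y/3, i.e. y = (3/4)·x.
Budget: p_x·x + p_y·(3/4)·x = M, so (4·p_x + 3·p_y)·x = 4·M.
Demand: x*(p_x,p_y,M) = 4·M/(4·p_x + 3·p_y), y* = 3·M/(4·p_x + 3·p_y).
Here 4·36 + 3·2 = 150, giving x* = 0.4.
At M' = 48.75: x* = 1.3. Change: 1.3 − 0.4 = 0.9.

Δx* = 0.9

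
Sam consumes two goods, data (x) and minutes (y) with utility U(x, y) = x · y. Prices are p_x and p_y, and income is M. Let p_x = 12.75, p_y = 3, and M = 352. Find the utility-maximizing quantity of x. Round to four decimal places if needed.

x* = 13.8039

Tangency: MRS = y/x = p_x/p_y.
Rearranging, p_y·y = p_x·x. Substituting into the budget gives p_x·x·(1 + 1) = M.
Demand: x*(p_x,p_y,M) = 0.5·M/p_x and y* = 0.5·M/p_y.
At p_x=12.75, p_y=3, M=352: x* = 0.5·352/12.75 = 13.8039.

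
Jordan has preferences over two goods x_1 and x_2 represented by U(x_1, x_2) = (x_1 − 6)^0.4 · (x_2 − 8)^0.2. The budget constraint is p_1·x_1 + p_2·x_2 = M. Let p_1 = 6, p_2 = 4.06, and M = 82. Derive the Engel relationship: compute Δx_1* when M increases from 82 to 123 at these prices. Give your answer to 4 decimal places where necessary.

Δx_1* = 4.5556

MRS = 2·(x_2−8)/(x_1−6). Tangency with p_1/p_2 gives x_2−8 = (1/2)·(p_1/p_2)·(x_1−6).
Substituting into the budget: x_1* = 6 + 2/3·(M − 6·p_1 − 8·p_2)/p_1, and x_2* = 8 + 1/3·(…)/p_2.
Discretionary income = 82 − 6·6 − 8·4.06 = 13.52; x_1* = 6 + 2/3·13.52/6 = 7.5022.
At M' = 123: x_1* = 12.0578. Change: 12.0578 − 7.5022 = 4.5556.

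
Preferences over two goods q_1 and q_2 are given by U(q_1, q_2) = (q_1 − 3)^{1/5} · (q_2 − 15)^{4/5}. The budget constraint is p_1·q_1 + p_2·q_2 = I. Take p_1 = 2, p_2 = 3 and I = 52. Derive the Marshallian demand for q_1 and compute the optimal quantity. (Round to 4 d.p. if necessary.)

MRS = (1/4)·(q_2−15)/(q_1−3). Tangency with p_1/p_2 gives q_2−15 = 4·(p_1/p_2)·(q_1−3).
Substituting into the budget: q_1* = 3 + 0.2·(I − 3·p_1 − 15·p_2)/p_1, and q_2* = 15 + 0.8·(…)/p_2.
Discretionary income = 52 − 3·2 − 15·3 = 1; q_1* = 3 + 0.2·1/2 = 3.1.

q_1* = 3.1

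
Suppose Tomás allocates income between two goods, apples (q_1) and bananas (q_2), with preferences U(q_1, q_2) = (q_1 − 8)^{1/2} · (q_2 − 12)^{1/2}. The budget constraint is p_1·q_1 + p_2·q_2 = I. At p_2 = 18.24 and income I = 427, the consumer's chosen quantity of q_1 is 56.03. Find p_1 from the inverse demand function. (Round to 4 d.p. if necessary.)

p_1 = 2

MRS = (q_2−12)/(q_1−8). Tangency with p_1/p_2 gives q_2−12 = (p_1/p_2)·(q_1−8).
After buying the subsistence bundle (8, 12), a share 0.5 of the remaining income goes to q_1: q_1* = 8 + 0.5·(I − 8p_1 − 12p_2)/p_1.
Set q_1* = 56.03 in the demand function and solve for p_1: p_1 = 2.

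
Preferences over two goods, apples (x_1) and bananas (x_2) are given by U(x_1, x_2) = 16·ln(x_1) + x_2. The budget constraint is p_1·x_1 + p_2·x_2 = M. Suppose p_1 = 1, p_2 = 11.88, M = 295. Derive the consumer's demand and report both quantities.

MU_x_1 = 16/x_1, MU_x_2 = 1. Tangency: 16/x_1 = p_1/p_2.
So x_1*(p_1,p_2) = 16·p_2/p_1, independent of income; and x_2* = (M − 16·p_2)/p_2.
At the given prices: x_1* = 16·11.88/1 = 190.08, and x_2* = 8.8316.

x_1* = 190.08, x_2* = 8.8316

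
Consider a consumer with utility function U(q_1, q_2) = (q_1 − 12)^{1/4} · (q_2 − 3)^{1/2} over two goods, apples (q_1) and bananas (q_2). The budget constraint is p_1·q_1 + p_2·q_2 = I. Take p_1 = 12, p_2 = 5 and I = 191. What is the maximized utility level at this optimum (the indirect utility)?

Substituting into the budget: q_1* = 12 + 1/3·(I − 12·p_1 − 3·p_2)/p_1, and q_2* = 3 + 2/3·(…)/p_2.
Discretionary income = 191 − 12·12 − 3·5 = 32; q_1* = 12 + 1/3·32/12 = 12.8889; q_2* = 3 + 2/3·32/5 = 7.2667.
Utility at the optimum: U(12.8889, 7.2667) = 2.0057.

V = 2.0057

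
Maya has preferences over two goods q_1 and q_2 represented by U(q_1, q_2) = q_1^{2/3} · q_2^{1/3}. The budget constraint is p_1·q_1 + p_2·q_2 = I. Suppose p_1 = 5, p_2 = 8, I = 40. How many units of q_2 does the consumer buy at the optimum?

MU_q_1/MU_q_2 = (2/3·q_2)/(1/3·q_1); tangency sets this equal to p_1/p_2.
So 2/3·p_2·q_2 = 1/3·p_1·q_1; combined with the budget, a share 2/3 of income goes to q_1.
Demand: q_1*(p_1,p_2,I) = 2/3·I/p_1 and q_2* = 1/3·I/p_2.
At p_1=5, p_2=8, I=40: q_2* = 1/3·40/8 = 1.6667.

q_2* = 1.6667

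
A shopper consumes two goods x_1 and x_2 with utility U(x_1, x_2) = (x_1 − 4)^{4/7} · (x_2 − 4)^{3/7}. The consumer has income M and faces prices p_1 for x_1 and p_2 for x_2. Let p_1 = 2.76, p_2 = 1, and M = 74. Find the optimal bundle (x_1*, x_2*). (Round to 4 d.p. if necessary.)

Let x_1' = x_1−4, x_2' = x_2−4. MRS = (4/3)·x_2'/x_1' = p_1/p_2.
Substituting into the budget: x_1* = 4 + 4/7·(M − 4·p_1 − 4·p_2)/p_1, and x_2* = 4 + 3/7·(…)/p_2.
Discretionary income = 74 − 4·2.76 − 4·1 = 58.96; x_1* = 4 + 4/7·58.96/2.76 = 16.207; x_2* = 4 + 3/7·58.96/1 = 29.2686.

x_1* = 16.207, x_2* = 29.2686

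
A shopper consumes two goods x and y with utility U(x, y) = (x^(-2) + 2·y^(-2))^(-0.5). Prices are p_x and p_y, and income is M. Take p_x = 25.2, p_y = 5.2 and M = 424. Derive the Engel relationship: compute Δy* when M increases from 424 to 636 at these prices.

MRS = MU_x/MU_y = (1/2)·(y/x)^(3). Set equal to p_x/p_y.
Hence y/x = (2·p_x/p_y)^(1/(3)), i.e. raised to the 1/3 power.
With the ratio pinned down, the budget gives x* = M/(p_x + p_y·(y/x)) and y* = (y/x)·x*.
Numerically y/x = 2.132107, so x* = 424/(25.2 + 5.2·2.132107) = 11.6846 and y* = 2.132107·11.6846 = 24.9129.
At M' = 636: y* = 37.3694. Change: 37.3694 − 24.9129 = 12.4565.

Δy* = 12.4565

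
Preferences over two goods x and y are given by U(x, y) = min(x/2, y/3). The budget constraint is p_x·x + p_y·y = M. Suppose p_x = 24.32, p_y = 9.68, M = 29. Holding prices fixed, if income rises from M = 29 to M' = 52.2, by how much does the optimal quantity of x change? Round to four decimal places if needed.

Δx* = 0.5973

With perfect complements, no substitution: consume in ratio x:y = 2:3.
Budget: p_x·x + p_y·(3/2)·x = M, so (2·p_x + 3·p_y)·x = 2·M.
Demand: x*(p_x,p_y,M) = 2·M/(2·p_x + 3·p_y), y* = 3·M/(2·p_x + 3·p_y).
Here 2·24.32 + 3·9.68 = 77.68, giving x* = 0.7467.
At M' = 52.2: x* = 1.344. Change: 1.344 − 0.7467 = 0.5973.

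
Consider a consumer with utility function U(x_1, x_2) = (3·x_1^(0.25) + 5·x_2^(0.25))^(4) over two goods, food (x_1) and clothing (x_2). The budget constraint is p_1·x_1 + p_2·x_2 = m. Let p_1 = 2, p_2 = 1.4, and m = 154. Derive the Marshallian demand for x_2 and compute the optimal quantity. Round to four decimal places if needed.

With the ratio pinned down, the budget gives x_1* = m/(p_1 + p_2·(x_2/x_1)) and x_2* = (x_2/x_1)·x_1*.
Numerically x_2/x_1 = 3.17932, so x_1* = 154/(2 + 1.4·3.17932) = 23.8721 and x_2* = 3.17932·23.8721 = 75.897.

x_2* = 75.897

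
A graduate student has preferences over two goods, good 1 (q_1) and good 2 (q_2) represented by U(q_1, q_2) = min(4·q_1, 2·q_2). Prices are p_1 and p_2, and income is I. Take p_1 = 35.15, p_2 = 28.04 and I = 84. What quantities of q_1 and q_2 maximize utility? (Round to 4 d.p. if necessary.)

q_1* = 0.9207, q_2* = 1.8415

Leontief preferences: the optimum is at the kink where q_1/2 = q_2/4, i.e. q_2 = 2·q_1.
Budget: p_1·q_1 + p_2·2·q_1 = I, so (2·p_1 + 4·p_2)·q_1 = 2·I.
Demand: q_1*(p_1,p_2,I) = 2·I/(2·p_1 + 4·p_2), q_2* = 4·I/(2·p_1 + 4·p_2).
Here 2·35.15 + 4·28.04 = 182.46, giving q_1* = 0.9207 and q_2* = 1.8415.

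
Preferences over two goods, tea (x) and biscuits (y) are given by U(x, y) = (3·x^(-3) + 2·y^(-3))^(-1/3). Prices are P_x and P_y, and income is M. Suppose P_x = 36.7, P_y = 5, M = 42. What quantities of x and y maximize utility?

x* = 0.9516, y* = 1.4153

MRS = MU_x/MU_y = (3/2)·(y/x)^(4). Set equal to P_x/P_y.
Solve for the ratio: y/x = [(2/3)·P_x/P_y]^(0.25).
Substitute y = (y/x)·x into the budget: x* = M/(P_x + P_y·(y/x)).
Numerically y/x = 1.487309, so x* = 42/(36.7 + 5·1.487309) = 0.9516 and y* = 1.487309·0.9516 = 1.4153.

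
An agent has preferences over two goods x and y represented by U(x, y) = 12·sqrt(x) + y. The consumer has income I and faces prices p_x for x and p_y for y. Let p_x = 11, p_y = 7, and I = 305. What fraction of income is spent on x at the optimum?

share on x = 0.5258

Set MRS = p_x/p_y: 6·x^(−1/2) = p_x/p_y.
Solve: √x = 6·p_y/p_x, so x*(p_x,p_y) = (6·p_y/p_x)², and y* = (I − p_x·x*)/p_y.
Plugging in: x* = (6·7/11)² = 14.5785, y* = 20.6623.
Expenditure on x: 11·14.5785 = 160.3636; share = 0.5258.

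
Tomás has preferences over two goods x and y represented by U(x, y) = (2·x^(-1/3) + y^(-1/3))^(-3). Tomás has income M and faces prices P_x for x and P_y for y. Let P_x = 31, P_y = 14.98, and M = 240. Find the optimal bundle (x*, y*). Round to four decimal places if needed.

Numerically y/x = 1.025923, so x* = 240/(31 + 14.98·1.025923) = 5.1759 and y* = 1.025923·5.1759 = 5.3101.

x* = 5.1759, y* = 5.3101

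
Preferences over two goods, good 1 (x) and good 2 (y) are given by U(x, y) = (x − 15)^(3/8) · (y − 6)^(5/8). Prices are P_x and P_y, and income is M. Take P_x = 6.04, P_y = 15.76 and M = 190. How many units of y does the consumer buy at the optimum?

y* = 6.1919

Let x' = x−15, y' = y−6. MRS = (3/5)·y'/x' = P_x/P_y.
Substituting into the budget: x* = 15 + 0.375·(M − 15·P_x − 6·P_y)/P_x, and y* = 6 + 0.625·(…)/P_y.
Discretionary income = 190 − 15·6.04 − 6·15.76 = 4.84; y* = 6 + 0.625·4.84/15.76 = 6.1919.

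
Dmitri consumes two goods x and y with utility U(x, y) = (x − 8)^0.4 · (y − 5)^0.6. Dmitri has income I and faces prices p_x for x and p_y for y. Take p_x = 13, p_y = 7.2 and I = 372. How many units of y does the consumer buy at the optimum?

y* = 24.3333

Discretionary income = 372 − 8·13 − 5·7.2 = 232; y* = 5 + 0.6·232/7.2 = 24.3333.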